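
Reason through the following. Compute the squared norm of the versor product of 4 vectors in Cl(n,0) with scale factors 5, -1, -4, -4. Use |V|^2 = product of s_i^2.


Each vector v_i has |v_i|^2 = s_i^2
Squared scales: 5^2 = 25, (-1)^2 = 1, (-4)^2 = 16, (-4)^2 = 16
|V|^2 = 25 * 1 * 16 * 16
= 6400


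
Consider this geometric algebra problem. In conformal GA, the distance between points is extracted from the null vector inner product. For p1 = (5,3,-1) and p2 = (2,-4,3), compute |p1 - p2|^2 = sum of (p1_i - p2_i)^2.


p1 - p2 = (3, 7, -4)
|p1 - p2|^2 = 3^2 + 7^2 + (-4)^2
= 9 + 49 + 16
= 74


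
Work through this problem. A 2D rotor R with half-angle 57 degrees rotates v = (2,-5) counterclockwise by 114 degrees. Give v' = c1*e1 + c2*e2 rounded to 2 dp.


Rotor R = cos(57deg) - sin(57deg)*e12
Rotation angle theta = 2 * 57 = 114 degrees
v' = R*v*~R rotates v by theta.
cos(114deg) = -0.4067, sin(114deg) = 0.9135
v'_1 = 2*cos(114deg) - (-5)*sin(114deg)
= 2*(-0.4067) - (-5)*0.9135
= 3.75
v'_2 = 2*sin(114deg) + (-5)*cos(114deg)
= 2*0.9135 + (-5)*(-0.4067)
= 3.86
v' = 3.75*e1 + 3.86*e2


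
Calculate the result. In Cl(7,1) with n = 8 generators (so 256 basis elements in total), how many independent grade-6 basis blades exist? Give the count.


Number of grade-k basis blades in Cl(p,q) with n = p + q is C(n, k).
n = 7 + 1 = 8
C(8, 6) = 8! / (6! * 2!)
= 40320 / (720 * 2)
= 28


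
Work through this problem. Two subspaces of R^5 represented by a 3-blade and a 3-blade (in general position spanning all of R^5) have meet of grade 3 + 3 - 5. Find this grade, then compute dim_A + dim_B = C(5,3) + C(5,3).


Meet grade = grade(A) + grade(B) - n
= 3 + 3 - 5 = 1
C(5,3) = 10
C(5,3) = 10
dim_A + dim_B = 10 + 10 = 20


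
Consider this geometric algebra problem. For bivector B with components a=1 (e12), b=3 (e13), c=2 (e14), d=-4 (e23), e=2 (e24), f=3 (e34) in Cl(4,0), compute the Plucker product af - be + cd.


Plucker relation: af - be + cd
a*f = 1*3 = 3
b*e = 3*2 = 6
c*d = 2*(-4) = -8
af - be + cd = 3 - 6 + (-8)
= -11


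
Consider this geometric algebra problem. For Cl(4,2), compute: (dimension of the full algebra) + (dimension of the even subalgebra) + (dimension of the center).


n = 4 + 2 = 6
Total dim = 2^6 = 64
Even subalgebra dim = 2^5 = 32
n is even, so center dim = 1
Sum = 64 + 32 + 1 = 97


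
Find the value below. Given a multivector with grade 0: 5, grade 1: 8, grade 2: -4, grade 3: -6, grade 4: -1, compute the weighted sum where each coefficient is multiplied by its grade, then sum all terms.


Grade-weighted sum = sum of grade_k * coefficient_k
0*5 = 0
1*8 = 8
2*(-4) = -8
3*(-6) = -18
4*(-1) = -4
Total = 0 + 8 + (-8) + (-18) + (-4) = -22


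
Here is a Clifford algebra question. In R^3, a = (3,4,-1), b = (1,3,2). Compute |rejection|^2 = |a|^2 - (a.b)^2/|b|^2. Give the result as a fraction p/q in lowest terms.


|a|^2 = 3^2 + 4^2 + (-1)^2 = 26
|b|^2 = 1^2 + 3^2 + 2^2 = 14
a . b = 3*1 + 4*3 + (-1)*2 = 13
(a.b)^2 = 13^2 = 169
|rej|^2 = 26 - 169/14
= (364 - 169)/14
= 195/14
In lowest terms: 195/14


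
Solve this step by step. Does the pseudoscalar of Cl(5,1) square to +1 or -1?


The pseudoscalar I = e1...e_n (product of all n generators) of Cl(p,q) satisfies I^2 = (-1)^(q + n(n-1)/2).
p = 5, q = 1, n = p + q = 6
n(n-1)/2 = 6 * 5 / 2 = 15
Exponent = q + n(n-1)/2 = 1 + 15 = 16
I^2 = (-1)^16 = +1


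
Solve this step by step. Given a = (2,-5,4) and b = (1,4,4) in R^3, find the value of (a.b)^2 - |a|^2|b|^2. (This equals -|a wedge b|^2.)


a . b = 2*1 + (-5)*4 + 4*4
= 2 + (-20) + 16 = -2
|a|^2 = 2^2 + (-5)^2 + 4^2 = 45
|b|^2 = 1^2 + 4^2 + 4^2 = 33
(a.b)^2 = (-2)^2 = 4
|a|^2 * |b|^2 = 45 * 33 = 1485
Result = 4 - 1485 = -1481


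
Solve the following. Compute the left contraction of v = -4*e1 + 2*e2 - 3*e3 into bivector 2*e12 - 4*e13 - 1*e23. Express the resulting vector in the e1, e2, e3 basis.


Left contraction v _| B = <vB>_1 (grade-1 part of the geometric product vB).
Using e1_|e12 = e2, e2_|e12 = -e1, e1_|e13 = e3, e3_|e13 = -e1, e2_|e23 = e3, e3_|e23 = -e2:
e1 coeff: -v2*b12 - v3*b13 = -(2)*(2) - (-3)*(-4) = -16
e2 coeff: v1*b12 - v3*b23 = (-4)*(2) - (-3)*(-1) = -11
e3 coeff: v1*b13 + v2*b23 = (-4)*(-4) + (2)*(-1) = 14
v _| B = -16*e1 - 11*e2 + 14*e3


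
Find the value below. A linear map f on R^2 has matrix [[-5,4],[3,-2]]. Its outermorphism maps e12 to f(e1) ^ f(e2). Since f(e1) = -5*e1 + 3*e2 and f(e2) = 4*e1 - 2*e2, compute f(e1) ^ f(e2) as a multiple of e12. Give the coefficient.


The outermorphism of a linear map f sends e1^e2 to f(e1)^f(e2).
f(e1) = -5*e1 + 3*e2
f(e2) = 4*e1 - 2*e2
f(e1) ^ f(e2) = (-5*e1 + 3*e2) ^ (4*e1 - 2*e2)
= (-5)*(-2)*e12 + 3*4*e21
= (10 - 12)*e12
= -2*e12
Coefficient = -2


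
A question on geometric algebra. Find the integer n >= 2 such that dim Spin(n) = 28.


dim Spin(n) = dim so(n) = n(n-1)/2.
Solve n(n-1)/2 = 28, i.e. n^2 - n - 56 = 0.
Discriminant = 1 + 8*28 = 225
n = (1 + sqrt(225))/2 = (1 + 15)/2 = 8


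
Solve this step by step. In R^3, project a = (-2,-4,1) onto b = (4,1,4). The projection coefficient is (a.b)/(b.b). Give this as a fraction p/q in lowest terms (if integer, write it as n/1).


Projection coefficient = (a . b) / (b . b)
a . b = (-2)*4 + (-4)*1 + 1*4
= -8 + (-4) + 4 = -8
b . b = 4^2 + 1^2 + 4^2
= 16 + 1 + 16 = 33
Coefficient = -8/33
In lowest terms: -8/33


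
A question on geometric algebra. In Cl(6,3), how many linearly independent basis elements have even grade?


Even subalgebra dimension = 2^(n-1)
n = 6 + 3 = 9
2^(9 - 1) = 2^8 = 256
Verification: sum of C(9,k) for even k = 1 + 36 + 126 + 84 + 9 = 256
Result = 256


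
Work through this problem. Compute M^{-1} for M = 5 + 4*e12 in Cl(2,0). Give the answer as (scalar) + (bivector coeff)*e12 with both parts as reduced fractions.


M = 5 + 4*e12, where e12^2 = -1.
Since M commutes with its reverse ~M = a - b*e12, M * ~M = a^2 - b^2*e12^2 = a^2 + b^2.
So M^{-1} = ~M / (a^2 + b^2) = (a - b*e12)/(a^2 + b^2).
a^2 + b^2 = 25 + 16 = 41
Scalar part = 5/41 = 5/41
Bivector coeff = -4/41 = -4/41
M^{-1} = 5/41 - 4/41*e12


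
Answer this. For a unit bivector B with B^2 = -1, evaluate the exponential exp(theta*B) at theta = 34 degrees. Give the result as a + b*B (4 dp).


For a unit bivector B with B^2 = -1, the exponential series gives
e^(theta*B) = cos(theta) + sin(theta)*B (the GA analogue of Euler's formula).
theta = 34 degrees = 0.593412 rad
cos(34 deg) = 0.8290
sin(34 deg) = 0.5592
exp(theta*B) = 0.8290 + 0.5592*B


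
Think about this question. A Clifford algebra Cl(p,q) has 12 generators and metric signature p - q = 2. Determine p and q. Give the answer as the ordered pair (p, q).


We need p + q = 12 and p - q = 2.
Adding: 2p = 12 + 2 = 14, so p = 7.
Then q = 12 - 7 = 5.
(p, q) = (7, 5)


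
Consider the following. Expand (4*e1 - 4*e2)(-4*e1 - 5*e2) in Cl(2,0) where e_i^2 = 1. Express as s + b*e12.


Expand: (4*e1 - 4*e2)(-4*e1 - 5*e2)
= 4*(-4)*e1e1 + 4*(-5)*e1e2 + (-4)*(-4)*e2e1 + (-4)*(-5)*e2e2
Using e1^2 = e2^2 = 1, e2e1 = -e1e2:
Scalar part s = 4*(-4) + (-4)*(-5) = -16 + 20 = 4
Bivector part b = 4*(-5) - (-4)*(-4) = -20 - 16 = -36
uv = 4 - 36*e12


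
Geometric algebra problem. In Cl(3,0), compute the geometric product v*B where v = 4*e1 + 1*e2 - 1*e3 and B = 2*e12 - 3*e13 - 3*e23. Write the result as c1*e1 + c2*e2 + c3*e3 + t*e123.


vB has grade-1 (vector) and grade-3 (trivector) parts: vB = (v _| B) + (v ^ B).
Vector part <vB>_1:
  e1: -v2*b12 - v3*b13 = -(1)*(2) - (-1)*(-3) = -5
  e2: v1*b12 - v3*b23 = (4)*(2) - (-1)*(-3) = 5
  e3: v1*b13 + v2*b23 = (4)*(-3) + (1)*(-3) = -15
Trivector part <vB>_3:
  e123: v1*b23 - v2*b13 + v3*b12 = (4)*(-3) - (1)*(-3) + (-1)*(2) = -11
vB = -5*e1 + 5*e2 - 15*e3 - 11*e123


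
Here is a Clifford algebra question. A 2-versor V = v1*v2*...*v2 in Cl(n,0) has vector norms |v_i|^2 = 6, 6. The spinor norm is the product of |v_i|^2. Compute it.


Spinor norm N(V) = |v1|^2 * |v2|^2 * ... * |v2|^2
= 6 * 6
Running product: 6, 36
N(V) = 36


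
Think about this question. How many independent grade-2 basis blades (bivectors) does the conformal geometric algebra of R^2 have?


The conformal model of R^2 uses Cl(3,1) with m = 2 + 2 = 4 generators.
Number of grade-2 blades = C(m, 2) = C(4, 2)
= 4*3/2 = 6


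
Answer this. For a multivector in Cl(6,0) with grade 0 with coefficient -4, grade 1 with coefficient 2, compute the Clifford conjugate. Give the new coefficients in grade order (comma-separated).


Clifford conjugate sign for grade k: (-1)^(k(k+1)/2)
Grade 0: (-1)^(0*1/2) = (-1)^0 = 1, coeff -4 -> -4
Grade 1: (-1)^(1*2/2) = (-1)^1 = -1, coeff 2 -> -2
Conjugated coefficients: -4, -2


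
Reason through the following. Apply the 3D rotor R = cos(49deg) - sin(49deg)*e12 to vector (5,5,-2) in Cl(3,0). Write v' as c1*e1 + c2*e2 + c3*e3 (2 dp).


Rotor R = cos(49deg) - sin(49deg)*e12
Rotation angle theta = 2 * 49 = 98 degrees in the e12 plane (e1 -> e2).
The component perpendicular to the plane (e3) is invariant: v'_3 = v3 = -2.00
cos(98deg) = -0.1392, sin(98deg) = 0.9903
v'_1 = v1*cos(theta) - v2*sin(theta) = 5*(-0.1392) - 5*0.9903 = -5.65
v'_2 = v1*sin(theta) + v2*cos(theta) = 5*0.9903 + 5*(-0.1392) = 4.26
v' = -5.65*e1 + 4.26*e2 - 2.00*e3


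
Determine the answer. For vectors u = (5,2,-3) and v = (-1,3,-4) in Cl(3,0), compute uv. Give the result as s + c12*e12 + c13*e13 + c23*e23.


In Cl(3,0): e_i^2 = 1, e_ie_j = -e_je_i for i != j.
Scalar part = u . v = 5*(-1) + 2*3 + (-3)*(-4)
= -5 + 6 + 12 = 13
e12 coeff = 5*3 - 2*(-1) = 15 - (-2) = 17
e13 coeff = 5*(-4) - (-3)*(-1) = -20 - 3 = -23
e23 coeff = 2*(-4) - (-3)*3 = -8 - (-9) = 1
uv = 13 + 17*e12 - 23*e13 + 1*e23


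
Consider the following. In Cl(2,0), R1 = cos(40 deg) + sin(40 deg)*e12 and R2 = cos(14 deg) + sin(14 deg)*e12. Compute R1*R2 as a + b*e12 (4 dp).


Same-plane rotors commute and their half-angles add:
R1*R2 = cos(a1 + a2) + sin(a1 + a2)*e12.
a1 + a2 = 40 + 14 = 54 deg
cos(54 deg) = 0.5878
sin(54 deg) = 0.8090
R1*R2 = 0.5878 + 0.8090*e12


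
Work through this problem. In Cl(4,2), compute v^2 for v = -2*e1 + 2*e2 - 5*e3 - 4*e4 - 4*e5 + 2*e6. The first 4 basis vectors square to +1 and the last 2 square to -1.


v^2 = sum of c_i^2 * e_i^2
Positive signature terms (e_i^2 = +1): (-2)^2 + 2^2 + (-5)^2 + (-4)^2 = 49
Negative signature terms (e_j^2 = -1): (-4)^2 + 2^2 = 20
v^2 = 49 - 20 = 29


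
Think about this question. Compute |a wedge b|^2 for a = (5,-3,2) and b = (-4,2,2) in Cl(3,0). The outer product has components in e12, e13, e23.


a wedge b = (a1*b2 - a2*b1)*e12 + (a1*b3 - a3*b1)*e13 + (a2*b3 - a3*b2)*e23
e12 coeff: 5*2 - (-3)*(-4) = 10 - 12 = -2
e13 coeff: 5*2 - 2*(-4) = 10 - (-8) = 18
e23 coeff: (-3)*2 - 2*2 = -6 - 4 = -10
|a wedge b|^2 = (-2)^2 + 18^2 + (-10)^2
= 4 + 324 + 100
= 428


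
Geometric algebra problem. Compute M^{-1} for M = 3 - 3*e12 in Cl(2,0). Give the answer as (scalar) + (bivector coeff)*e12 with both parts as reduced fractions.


M = 3 - 3*e12, where e12^2 = -1.
Since M commutes with its reverse ~M = a - b*e12, M * ~M = a^2 - b^2*e12^2 = a^2 + b^2.
So M^{-1} = ~M / (a^2 + b^2) = (a - b*e12)/(a^2 + b^2).
a^2 + b^2 = 9 + 9 = 18
Scalar part = 3/18 = 1/6
Bivector coeff = 3/18 = 1/6
M^{-1} = 1/6 + 1/6*e12


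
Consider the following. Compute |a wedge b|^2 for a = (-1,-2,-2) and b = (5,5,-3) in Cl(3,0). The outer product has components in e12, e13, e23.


a wedge b = (a1*b2 - a2*b1)*e12 + (a1*b3 - a3*b1)*e13 + (a2*b3 - a3*b2)*e23
e12 coeff: (-1)*5 - (-2)*5 = -5 - (-10) = 5
e13 coeff: (-1)*(-3) - (-2)*5 = 3 - (-10) = 13
e23 coeff: (-2)*(-3) - (-2)*5 = 6 - (-10) = 16
|a wedge b|^2 = 5^2 + 13^2 + 16^2
= 25 + 169 + 256
= 450


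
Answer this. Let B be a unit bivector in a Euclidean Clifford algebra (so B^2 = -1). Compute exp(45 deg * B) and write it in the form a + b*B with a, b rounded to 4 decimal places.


For a unit bivector B with B^2 = -1, the exponential series gives
e^(theta*B) = cos(theta) + sin(theta)*B (the GA analogue of Euler's formula).
theta = 45 degrees = 0.785398 rad
cos(45 deg) = 0.7071
sin(45 deg) = 0.7071
exp(theta*B) = 0.7071 + 0.7071*B


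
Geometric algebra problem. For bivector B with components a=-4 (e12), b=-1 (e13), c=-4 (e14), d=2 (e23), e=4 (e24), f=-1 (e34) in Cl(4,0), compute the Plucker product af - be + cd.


Plucker relation: af - be + cd
a*f = (-4)*(-1) = 4
b*e = (-1)*4 = -4
c*d = (-4)*2 = -8
af - be + cd = 4 - (-4) + (-8)
= 0


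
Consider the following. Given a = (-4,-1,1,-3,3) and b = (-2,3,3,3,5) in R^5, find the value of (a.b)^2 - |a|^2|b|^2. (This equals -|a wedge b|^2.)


a . b = (-4)*(-2) + (-1)*3 + 1*3 + (-3)*3 + 3*5
= 8 + (-3) + 3 + (-9) + 15 = 14
|a|^2 = (-4)^2 + (-1)^2 + 1^2 + (-3)^2 + 3^2 = 36
|b|^2 = (-2)^2 + 3^2 + 3^2 + 3^2 + 5^2 = 56
(a.b)^2 = 14^2 = 196
|a|^2 * |b|^2 = 36 * 56 = 2016
Result = 196 - 2016 = -1820


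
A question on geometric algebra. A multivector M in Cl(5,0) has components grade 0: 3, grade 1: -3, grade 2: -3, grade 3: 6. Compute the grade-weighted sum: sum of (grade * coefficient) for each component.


Grade-weighted sum = sum of grade_k * coefficient_k
0*3 = 0
1*(-3) = -3
2*(-3) = -6
3*6 = 18
Total = 0 + (-3) + (-6) + 18 = 9


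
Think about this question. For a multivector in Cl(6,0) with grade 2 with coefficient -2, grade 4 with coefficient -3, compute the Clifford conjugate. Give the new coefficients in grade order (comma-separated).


Clifford conjugate sign for grade k: (-1)^(k(k+1)/2)
Grade 2: (-1)^(2*3/2) = (-1)^3 = -1, coeff -2 -> 2
Grade 4: (-1)^(4*5/2) = (-1)^10 = 1, coeff -3 -> -3
Conjugated coefficients: 2, -3


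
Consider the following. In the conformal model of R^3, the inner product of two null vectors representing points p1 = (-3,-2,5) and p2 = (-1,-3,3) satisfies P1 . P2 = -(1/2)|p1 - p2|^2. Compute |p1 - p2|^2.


p1 - p2 = (-2, 1, 2)
|p1 - p2|^2 = (-2)^2 + 1^2 + 2^2
= 4 + 1 + 4
= 9


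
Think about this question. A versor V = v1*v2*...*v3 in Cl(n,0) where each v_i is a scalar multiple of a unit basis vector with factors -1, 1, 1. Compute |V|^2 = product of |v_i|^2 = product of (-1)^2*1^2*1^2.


Each vector v_i has |v_i|^2 = s_i^2
Squared scales: (-1)^2 = 1, 1^2 = 1, 1^2 = 1
|V|^2 = 1 * 1 * 1
= 1


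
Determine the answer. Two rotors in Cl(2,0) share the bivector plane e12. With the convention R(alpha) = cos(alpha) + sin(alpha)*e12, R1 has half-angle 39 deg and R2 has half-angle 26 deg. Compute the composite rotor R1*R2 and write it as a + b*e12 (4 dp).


Same-plane rotors commute and their half-angles add:
R1*R2 = cos(a1 + a2) + sin(a1 + a2)*e12.
a1 + a2 = 39 + 26 = 65 deg
cos(65 deg) = 0.4226
sin(65 deg) = 0.9063
R1*R2 = 0.4226 + 0.9063*e12


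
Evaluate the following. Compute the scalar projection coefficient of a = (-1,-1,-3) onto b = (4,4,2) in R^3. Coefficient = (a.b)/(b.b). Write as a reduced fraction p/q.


Projection coefficient = (a . b) / (b . b)
a . b = (-1)*4 + (-1)*4 + (-3)*2
= -4 + (-4) + (-6) = -14
b . b = 4^2 + 4^2 + 2^2
= 16 + 16 + 4 = 36
Coefficient = -14/36
In lowest terms: -7/18


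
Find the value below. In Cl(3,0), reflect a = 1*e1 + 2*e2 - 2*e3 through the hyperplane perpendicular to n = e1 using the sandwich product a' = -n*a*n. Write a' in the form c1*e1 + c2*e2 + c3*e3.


Reflection formula: a' = -n*a*n, with n = e1 (unit vector, n^2 = 1).
For reflection through hyperplane perp to e1:
The component along e1 flips sign, others stay.
a = (1, 2, -2)
a' = (-1, 2, -2)
a' = -1*e1 + 2*e2 - 2*e3


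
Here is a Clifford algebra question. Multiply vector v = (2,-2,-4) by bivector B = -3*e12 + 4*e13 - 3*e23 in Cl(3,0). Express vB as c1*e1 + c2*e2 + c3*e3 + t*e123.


vB has grade-1 (vector) and grade-3 (trivector) parts: vB = (v _| B) + (v ^ B).
Vector part <vB>_1:
  e1: -v2*b12 - v3*b13 = -(-2)*(-3) - (-4)*(4) = 10
  e2: v1*b12 - v3*b23 = (2)*(-3) - (-4)*(-3) = -18
  e3: v1*b13 + v2*b23 = (2)*(4) + (-2)*(-3) = 14
Trivector part <vB>_3:
  e123: v1*b23 - v2*b13 + v3*b12 = (2)*(-3) - (-2)*(4) + (-4)*(-3) = 14
vB = 10*e1 - 18*e2 + 14*e3 + 14*e123


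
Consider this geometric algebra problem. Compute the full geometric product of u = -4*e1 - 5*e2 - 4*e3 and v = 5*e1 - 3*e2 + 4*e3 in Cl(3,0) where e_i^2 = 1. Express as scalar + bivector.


In Cl(3,0): e_i^2 = 1, e_ie_j = -e_je_i for i != j.
Scalar part = u . v = (-4)*5 + (-5)*(-3) + (-4)*4
= -20 + 15 + (-16) = -21
e12 coeff = (-4)*(-3) - (-5)*5 = 12 - (-25) = 37
e13 coeff = (-4)*4 - (-4)*5 = -16 - (-20) = 4
e23 coeff = (-5)*4 - (-4)*(-3) = -20 - 12 = -32
uv = -21 + 37*e12 + 4*e13 - 32*e23


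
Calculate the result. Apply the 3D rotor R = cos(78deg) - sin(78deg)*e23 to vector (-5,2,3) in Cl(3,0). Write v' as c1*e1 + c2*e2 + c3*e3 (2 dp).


Rotor R = cos(78deg) - sin(78deg)*e23
Rotation angle theta = 2 * 78 = 156 degrees in the e23 plane (e2 -> e3).
The component perpendicular to the plane (e1) is invariant: v'_1 = v1 = -5.00
cos(156deg) = -0.9135, sin(156deg) = 0.4067
v'_2 = v2*cos(theta) - v3*sin(theta) = 2*(-0.9135) - 3*0.4067 = -3.05
v'_3 = v2*sin(theta) + v3*cos(theta) = 2*0.4067 + 3*(-0.9135) = -1.93
v' = -5.00*e1 - 3.05*e2 - 1.93*e3


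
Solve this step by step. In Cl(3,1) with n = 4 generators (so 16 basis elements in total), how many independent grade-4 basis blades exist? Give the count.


Number of grade-k basis blades in Cl(p,q) with n = p + q is C(n, k).
n = 3 + 1 = 4
C(4, 4) = 4! / (4! * 0!)
= 24 / (24 * 1)
= 1


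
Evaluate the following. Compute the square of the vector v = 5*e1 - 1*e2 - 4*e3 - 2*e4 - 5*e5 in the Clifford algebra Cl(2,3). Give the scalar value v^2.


v^2 = sum of c_i^2 * e_i^2
Positive signature terms (e_i^2 = +1): 5^2 + (-1)^2 = 26
Negative signature terms (e_j^2 = -1): (-4)^2 + (-2)^2 + (-5)^2 = 45
v^2 = 26 - 45 = -19


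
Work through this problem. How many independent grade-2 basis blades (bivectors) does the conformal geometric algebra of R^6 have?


The conformal model of R^6 uses Cl(7,1) with m = 6 + 2 = 8 generators.
Number of grade-2 blades = C(m, 2) = C(8, 2)
= 8*7/2 = 28


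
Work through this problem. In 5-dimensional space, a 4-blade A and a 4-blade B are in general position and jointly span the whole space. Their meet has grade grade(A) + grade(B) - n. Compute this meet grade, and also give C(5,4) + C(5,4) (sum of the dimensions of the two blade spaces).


Meet grade = grade(A) + grade(B) - n
= 4 + 4 - 5 = 3
C(5,4) = 5
C(5,4) = 5
dim_A + dim_B = 5 + 5 = 10


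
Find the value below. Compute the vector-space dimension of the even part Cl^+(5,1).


Even subalgebra dimension = 2^(n-1)
n = 5 + 1 = 6
2^(6 - 1) = 2^5 = 32
Verification: sum of C(6,k) for even k = 1 + 15 + 15 + 1 = 32
Result = 32


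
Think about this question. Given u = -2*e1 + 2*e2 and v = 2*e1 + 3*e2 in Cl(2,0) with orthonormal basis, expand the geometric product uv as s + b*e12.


Expand: (-2*e1 + 2*e2)(2*e1 + 3*e2)
= (-2)*2*e1e1 + (-2)*3*e1e2 + 2*2*e2e1 + 2*3*e2e2
Using e1^2 = e2^2 = 1, e2e1 = -e1e2:
Scalar part s = (-2)*2 + 2*3 = -4 + 6 = 2
Bivector part b = (-2)*3 - 2*2 = -6 - 4 = -10
uv = 2 - 10*e12


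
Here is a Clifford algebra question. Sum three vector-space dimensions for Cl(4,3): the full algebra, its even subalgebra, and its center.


n = 4 + 3 = 7
Total dim = 2^7 = 128
Even subalgebra dim = 2^6 = 64
n is odd, so center dim = 2
Sum = 128 + 64 + 2 = 194


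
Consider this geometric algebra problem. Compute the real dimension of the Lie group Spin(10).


Spin(n) double-covers SO(n); both have Lie algebra so(n) of dimension n(n-1)/2.
n = 10
n(n-1) = 10 * 9 = 90
dim Spin(10) = 90/2 = 45


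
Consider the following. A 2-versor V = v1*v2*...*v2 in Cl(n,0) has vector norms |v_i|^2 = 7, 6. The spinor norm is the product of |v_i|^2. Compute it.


Spinor norm N(V) = |v1|^2 * |v2|^2 * ... * |v2|^2
= 7 * 6
Running product: 7, 42
N(V) = 42


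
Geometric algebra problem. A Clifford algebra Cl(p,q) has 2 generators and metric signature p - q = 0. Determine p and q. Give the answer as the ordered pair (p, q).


We need p + q = 2 and p - q = 0.
Adding: 2p = 2 + 0 = 2, so p = 1.
Then q = 2 - 1 = 1.
(p, q) = (1, 1)


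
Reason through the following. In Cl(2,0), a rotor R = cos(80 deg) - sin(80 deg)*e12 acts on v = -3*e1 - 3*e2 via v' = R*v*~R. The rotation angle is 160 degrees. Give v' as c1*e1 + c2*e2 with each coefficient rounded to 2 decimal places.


Rotor R = cos(80deg) - sin(80deg)*e12
Rotation angle theta = 2 * 80 = 160 degrees
v' = R*v*~R rotates v by theta.
cos(160deg) = -0.9397, sin(160deg) = 0.3420
v'_1 = -3*cos(160deg) - (-3)*sin(160deg)
= -3*(-0.9397) - (-3)*0.3420
= 3.85
v'_2 = -3*sin(160deg) + (-3)*cos(160deg)
= -3*0.3420 + (-3)*(-0.9397)
= 1.79
v' = 3.85*e1 + 1.79*e2


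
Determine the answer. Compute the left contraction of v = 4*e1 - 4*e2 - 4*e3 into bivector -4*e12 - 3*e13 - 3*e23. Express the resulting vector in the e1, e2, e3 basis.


Left contraction v _| B = <vB>_1 (grade-1 part of the geometric product vB).
Using e1_|e12 = e2, e2_|e12 = -e1, e1_|e13 = e3, e3_|e13 = -e1, e2_|e23 = e3, e3_|e23 = -e2:
e1 coeff: -v2*b12 - v3*b13 = -(-4)*(-4) - (-4)*(-3) = -28
e2 coeff: v1*b12 - v3*b23 = (4)*(-4) - (-4)*(-3) = -28
e3 coeff: v1*b13 + v2*b23 = (4)*(-3) + (-4)*(-3) = 0
v _| B = -28*e1 - 28*e2 + 0*e3


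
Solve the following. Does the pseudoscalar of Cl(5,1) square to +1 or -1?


The pseudoscalar I = e1...e_n (product of all n generators) of Cl(p,q) satisfies I^2 = (-1)^(q + n(n-1)/2).
p = 5, q = 1, n = p + q = 6
n(n-1)/2 = 6 * 5 / 2 = 15
Exponent = q + n(n-1)/2 = 1 + 15 = 16
I^2 = (-1)^16 = +1


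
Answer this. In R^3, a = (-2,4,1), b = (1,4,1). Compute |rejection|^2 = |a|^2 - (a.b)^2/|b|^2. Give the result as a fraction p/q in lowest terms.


|a|^2 = (-2)^2 + 4^2 + 1^2 = 21
|b|^2 = 1^2 + 4^2 + 1^2 = 18
a . b = (-2)*1 + 4*4 + 1*1 = 15
(a.b)^2 = 15^2 = 225
|rej|^2 = 21 - 225/18
= (378 - 225)/18
= 153/18
In lowest terms: 17/2


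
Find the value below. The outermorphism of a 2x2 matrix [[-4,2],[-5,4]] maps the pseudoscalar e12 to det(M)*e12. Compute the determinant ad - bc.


The outermorphism of a linear map f sends e1^e2 to f(e1)^f(e2).
f(e1) = -4*e1 - 5*e2
f(e2) = 2*e1 + 4*e2
f(e1) ^ f(e2) = (-4*e1 - 5*e2) ^ (2*e1 + 4*e2)
= (-4)*4*e12 + (-5)*2*e21
= (-16 - (-10))*e12
= -6*e12
Coefficient = -6


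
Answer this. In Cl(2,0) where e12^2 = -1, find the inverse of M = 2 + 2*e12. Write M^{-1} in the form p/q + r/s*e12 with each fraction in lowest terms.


M = 2 + 2*e12, where e12^2 = -1.
Since M commutes with its reverse ~M = a - b*e12, M * ~M = a^2 - b^2*e12^2 = a^2 + b^2.
So M^{-1} = ~M / (a^2 + b^2) = (a - b*e12)/(a^2 + b^2).
a^2 + b^2 = 4 + 4 = 8
Scalar part = 2/8 = 1/4
Bivector coeff = -2/8 = -1/4
M^{-1} = 1/4 - 1/4*e12


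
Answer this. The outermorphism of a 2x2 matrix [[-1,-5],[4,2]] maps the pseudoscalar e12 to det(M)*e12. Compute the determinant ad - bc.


The outermorphism of a linear map f sends e1^e2 to f(e1)^f(e2).
f(e1) = -1*e1 + 4*e2
f(e2) = -5*e1 + 2*e2
f(e1) ^ f(e2) = (-1*e1 + 4*e2) ^ (-5*e1 + 2*e2)
= (-1)*2*e12 + 4*(-5)*e21
= (-2 - (-20))*e12
= 18*e12
Coefficient = 18


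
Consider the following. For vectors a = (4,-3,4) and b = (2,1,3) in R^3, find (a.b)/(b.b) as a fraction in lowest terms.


Projection coefficient = (a . b) / (b . b)
a . b = 4*2 + (-3)*1 + 4*3
= 8 + (-3) + 12 = 17
b . b = 2^2 + 1^2 + 3^2
= 4 + 1 + 9 = 14
Coefficient = 17/14
In lowest terms: 17/14


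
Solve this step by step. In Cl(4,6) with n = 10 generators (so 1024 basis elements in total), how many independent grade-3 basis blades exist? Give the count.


Number of grade-k basis blades in Cl(p,q) with n = p + q is C(n, k).
n = 4 + 6 = 10
C(10, 3) = 10! / (3! * 7!)
= 3628800 / (6 * 5040)
= 120


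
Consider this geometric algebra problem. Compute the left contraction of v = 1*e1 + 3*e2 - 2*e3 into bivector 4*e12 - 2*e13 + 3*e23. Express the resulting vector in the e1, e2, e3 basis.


Left contraction v _| B = <vB>_1 (grade-1 part of the geometric product vB).
Using e1_|e12 = e2, e2_|e12 = -e1, e1_|e13 = e3, e3_|e13 = -e1, e2_|e23 = e3, e3_|e23 = -e2:
e1 coeff: -v2*b12 - v3*b13 = -(3)*(4) - (-2)*(-2) = -16
e2 coeff: v1*b12 - v3*b23 = (1)*(4) - (-2)*(3) = 10
e3 coeff: v1*b13 + v2*b23 = (1)*(-2) + (3)*(3) = 7
v _| B = -16*e1 + 10*e2 + 7*e3


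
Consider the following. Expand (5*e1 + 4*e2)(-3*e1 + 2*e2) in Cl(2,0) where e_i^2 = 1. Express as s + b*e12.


Expand: (5*e1 + 4*e2)(-3*e1 + 2*e2)
= 5*(-3)*e1e1 + 5*2*e1e2 + 4*(-3)*e2e1 + 4*2*e2e2
Using e1^2 = e2^2 = 1, e2e1 = -e1e2:
Scalar part s = 5*(-3) + 4*2 = -15 + 8 = -7
Bivector part b = 5*2 - 4*(-3) = 10 - (-12) = 22
uv = -7 + 22*e12


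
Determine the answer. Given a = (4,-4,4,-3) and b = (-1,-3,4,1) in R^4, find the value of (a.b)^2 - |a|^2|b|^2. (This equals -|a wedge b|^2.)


a . b = 4*(-1) + (-4)*(-3) + 4*4 + (-3)*1
= -4 + 12 + 16 + (-3) = 21
|a|^2 = 4^2 + (-4)^2 + 4^2 + (-3)^2 = 57
|b|^2 = (-1)^2 + (-3)^2 + 4^2 + 1^2 = 27
(a.b)^2 = 21^2 = 441
|a|^2 * |b|^2 = 57 * 27 = 1539
Result = 441 - 1539 = -1098


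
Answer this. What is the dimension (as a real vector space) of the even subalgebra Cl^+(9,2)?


Even subalgebra dimension = 2^(n-1)
n = 9 + 2 = 11
2^(11 - 1) = 2^10 = 1024
Verification: sum of C(11,k) for even k = 1 + 55 + 330 + 462 + 165 + 11 = 1024
Result = 1024


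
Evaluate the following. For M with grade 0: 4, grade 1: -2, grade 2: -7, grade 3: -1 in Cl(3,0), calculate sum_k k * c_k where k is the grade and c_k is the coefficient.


Grade-weighted sum = sum of grade_k * coefficient_k
0*4 = 0
1*(-2) = -2
2*(-7) = -14
3*(-1) = -3
Total = 0 + (-2) + (-14) + (-3) = -19


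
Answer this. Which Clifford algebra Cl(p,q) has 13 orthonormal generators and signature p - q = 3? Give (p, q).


We need p + q = 13 and p - q = 3.
Adding: 2p = 13 + 3 = 16, so p = 8.
Then q = 13 - 8 = 5.
(p, q) = (8, 5)


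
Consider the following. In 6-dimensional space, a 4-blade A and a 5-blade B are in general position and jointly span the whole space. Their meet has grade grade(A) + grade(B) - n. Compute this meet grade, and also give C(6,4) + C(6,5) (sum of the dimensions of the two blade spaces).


Meet grade = grade(A) + grade(B) - n
= 4 + 5 - 6 = 3
C(6,4) = 15
C(6,5) = 6
dim_A + dim_B = 15 + 6 = 21


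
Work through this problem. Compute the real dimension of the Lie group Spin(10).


Spin(n) double-covers SO(n); both have Lie algebra so(n) of dimension n(n-1)/2.
n = 10
n(n-1) = 10 * 9 = 90
dim Spin(10) = 90/2 = 45


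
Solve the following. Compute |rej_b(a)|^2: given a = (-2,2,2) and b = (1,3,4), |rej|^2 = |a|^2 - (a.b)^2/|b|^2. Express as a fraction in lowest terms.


|a|^2 = (-2)^2 + 2^2 + 2^2 = 12
|b|^2 = 1^2 + 3^2 + 4^2 = 26
a . b = (-2)*1 + 2*3 + 2*4 = 12
(a.b)^2 = 12^2 = 144
|rej|^2 = 12 - 144/26
= (312 - 144)/26
= 168/26
In lowest terms: 84/13


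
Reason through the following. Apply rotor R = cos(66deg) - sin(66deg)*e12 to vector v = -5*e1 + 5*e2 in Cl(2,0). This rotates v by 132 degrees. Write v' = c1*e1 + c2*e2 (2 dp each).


Rotor R = cos(66deg) - sin(66deg)*e12
Rotation angle theta = 2 * 66 = 132 degrees
v' = R*v*~R rotates v by theta.
cos(132deg) = -0.6691, sin(132deg) = 0.7431
v'_1 = -5*cos(132deg) - 5*sin(132deg)
= -5*(-0.6691) - 5*0.7431
= -0.37
v'_2 = -5*sin(132deg) + 5*cos(132deg)
= -5*0.7431 + 5*(-0.6691)
= -7.06
v' = -0.37*e1 - 7.06*e2


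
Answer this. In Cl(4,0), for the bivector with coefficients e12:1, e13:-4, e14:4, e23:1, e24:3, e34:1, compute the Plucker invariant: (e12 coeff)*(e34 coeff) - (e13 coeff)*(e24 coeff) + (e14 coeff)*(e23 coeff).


Plucker relation: af - be + cd
a*f = 1*1 = 1
b*e = (-4)*3 = -12
c*d = 4*1 = 4
af - be + cd = 1 - (-12) + 4
= 17


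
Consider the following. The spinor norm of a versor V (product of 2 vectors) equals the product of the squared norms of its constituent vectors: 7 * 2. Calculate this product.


Spinor norm N(V) = |v1|^2 * |v2|^2 * ... * |v2|^2
= 7 * 2
Running product: 7, 14
N(V) = 14


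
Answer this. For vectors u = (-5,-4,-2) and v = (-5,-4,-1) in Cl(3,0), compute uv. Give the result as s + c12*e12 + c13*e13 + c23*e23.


In Cl(3,0): e_i^2 = 1, e_ie_j = -e_je_i for i != j.
Scalar part = u . v = (-5)*(-5) + (-4)*(-4) + (-2)*(-1)
= 25 + 16 + 2 = 43
e12 coeff = (-5)*(-4) - (-4)*(-5) = 20 - 20 = 0
e13 coeff = (-5)*(-1) - (-2)*(-5) = 5 - 10 = -5
e23 coeff = (-4)*(-1) - (-2)*(-4) = 4 - 8 = -4
uv = 43 + 0*e12 - 5*e13 - 4*e23


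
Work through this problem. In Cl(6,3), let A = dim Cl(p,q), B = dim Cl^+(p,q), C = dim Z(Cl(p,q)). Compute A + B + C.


n = 6 + 3 = 9
Total dim = 2^9 = 512
Even subalgebra dim = 2^8 = 256
n is odd, so center dim = 2
Sum = 512 + 256 + 2 = 770


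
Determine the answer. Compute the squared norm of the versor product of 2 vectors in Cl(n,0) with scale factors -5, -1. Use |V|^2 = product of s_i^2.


Each vector v_i has |v_i|^2 = s_i^2
Squared scales: (-5)^2 = 25, (-1)^2 = 1
|V|^2 = 25 * 1
= 25


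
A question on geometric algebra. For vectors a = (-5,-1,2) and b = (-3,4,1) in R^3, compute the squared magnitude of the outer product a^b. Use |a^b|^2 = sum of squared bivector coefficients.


a wedge b = (a1*b2 - a2*b1)*e12 + (a1*b3 - a3*b1)*e13 + (a2*b3 - a3*b2)*e23
e12 coeff: (-5)*4 - (-1)*(-3) = -20 - 3 = -23
e13 coeff: (-5)*1 - 2*(-3) = -5 - (-6) = 1
e23 coeff: (-1)*1 - 2*4 = -1 - 8 = -9
|a wedge b|^2 = (-23)^2 + 1^2 + (-9)^2
= 529 + 1 + 81
= 611


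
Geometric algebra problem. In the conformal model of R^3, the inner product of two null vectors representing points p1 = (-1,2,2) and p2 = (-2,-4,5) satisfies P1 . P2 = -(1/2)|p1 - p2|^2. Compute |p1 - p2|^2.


p1 - p2 = (1, 6, -3)
|p1 - p2|^2 = 1^2 + 6^2 + (-3)^2
= 1 + 36 + 9
= 46


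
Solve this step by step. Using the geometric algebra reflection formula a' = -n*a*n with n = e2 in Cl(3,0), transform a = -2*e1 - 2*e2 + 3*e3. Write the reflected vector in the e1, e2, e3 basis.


Reflection formula: a' = -n*a*n, with n = e2 (unit vector, n^2 = 1).
For reflection through hyperplane perp to e2:
The component along e2 flips sign, others stay.
a = (-2, -2, 3)
a' = (-2, 2, 3)
a' = -2*e1 + 2*e2 + 3*e3


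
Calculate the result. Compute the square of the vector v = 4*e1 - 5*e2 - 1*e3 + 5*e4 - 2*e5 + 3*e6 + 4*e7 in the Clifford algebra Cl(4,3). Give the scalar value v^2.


v^2 = sum of c_i^2 * e_i^2
Positive signature terms (e_i^2 = +1): 4^2 + (-5)^2 + (-1)^2 + 5^2 = 67
Negative signature terms (e_j^2 = -1): (-2)^2 + 3^2 + 4^2 = 29
v^2 = 67 - 29 = 38


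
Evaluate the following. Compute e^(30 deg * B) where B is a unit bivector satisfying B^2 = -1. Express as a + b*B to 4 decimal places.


For a unit bivector B with B^2 = -1, the exponential series gives
e^(theta*B) = cos(theta) + sin(theta)*B (the GA analogue of Euler's formula).
theta = 30 degrees = 0.523599 rad
cos(30 deg) = 0.8660
sin(30 deg) = 0.5000
exp(theta*B) = 0.8660 + 0.5000*B


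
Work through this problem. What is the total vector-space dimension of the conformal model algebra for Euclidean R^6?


The conformal model of R^6 uses Cl(7,1): the 6 Euclidean generators plus two extra orthogonal generators e+ (e+^2 = +1) and e- (e-^2 = -1), from which the null vectors e0, einf are built.
Number of generators m = 6 + 2 = 8.
dim Cl(p,q) = 2^m = 2^8 = 256


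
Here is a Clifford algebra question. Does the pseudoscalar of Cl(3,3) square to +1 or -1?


The pseudoscalar I = e1...e_n (product of all n generators) of Cl(p,q) satisfies I^2 = (-1)^(q + n(n-1)/2).
p = 3, q = 3, n = p + q = 6
n(n-1)/2 = 6 * 5 / 2 = 15
Exponent = q + n(n-1)/2 = 3 + 15 = 18
I^2 = (-1)^18 = +1


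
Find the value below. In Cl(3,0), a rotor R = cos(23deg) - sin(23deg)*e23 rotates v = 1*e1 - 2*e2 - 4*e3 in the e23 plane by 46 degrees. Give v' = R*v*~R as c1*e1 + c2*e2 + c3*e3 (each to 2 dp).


Rotor R = cos(23deg) - sin(23deg)*e23
Rotation angle theta = 2 * 23 = 46 degrees in the e23 plane (e2 -> e3).
The component perpendicular to the plane (e1) is invariant: v'_1 = v1 = 1.00
cos(46deg) = 0.6947, sin(46deg) = 0.7193
v'_2 = v2*cos(theta) - v3*sin(theta) = -2*0.6947 - (-4)*0.7193 = 1.49
v'_3 = v2*sin(theta) + v3*cos(theta) = -2*0.7193 + (-4)*0.6947 = -4.22
v' = 1.00*e1 + 1.49*e2 - 4.22*e3


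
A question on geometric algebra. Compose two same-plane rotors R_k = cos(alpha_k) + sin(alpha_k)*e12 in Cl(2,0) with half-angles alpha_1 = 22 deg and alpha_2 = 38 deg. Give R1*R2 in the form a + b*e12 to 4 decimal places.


Same-plane rotors commute and their half-angles add:
R1*R2 = cos(a1 + a2) + sin(a1 + a2)*e12.
a1 + a2 = 22 + 38 = 60 deg
cos(60 deg) = 0.5000
sin(60 deg) = 0.8660
R1*R2 = 0.5000 + 0.8660*e12


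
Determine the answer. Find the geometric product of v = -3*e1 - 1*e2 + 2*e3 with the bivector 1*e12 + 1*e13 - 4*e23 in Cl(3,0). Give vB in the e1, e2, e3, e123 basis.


vB has grade-1 (vector) and grade-3 (trivector) parts: vB = (v _| B) + (v ^ B).
Vector part <vB>_1:
  e1: -v2*b12 - v3*b13 = -(-1)*(1) - (2)*(1) = -1
  e2: v1*b12 - v3*b23 = (-3)*(1) - (2)*(-4) = 5
  e3: v1*b13 + v2*b23 = (-3)*(1) + (-1)*(-4) = 1
Trivector part <vB>_3:
  e123: v1*b23 - v2*b13 + v3*b12 = (-3)*(-4) - (-1)*(1) + (2)*(1) = 15
vB = -1*e1 + 5*e2 + 1*e3 + 15*e123


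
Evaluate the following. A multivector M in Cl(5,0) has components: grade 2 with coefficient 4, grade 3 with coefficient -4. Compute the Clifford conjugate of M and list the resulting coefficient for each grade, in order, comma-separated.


Clifford conjugate sign for grade k: (-1)^(k(k+1)/2)
Grade 2: (-1)^(2*3/2) = (-1)^3 = -1, coeff 4 -> -4
Grade 3: (-1)^(3*4/2) = (-1)^6 = 1, coeff -4 -> -4
Conjugated coefficients: -4, -4


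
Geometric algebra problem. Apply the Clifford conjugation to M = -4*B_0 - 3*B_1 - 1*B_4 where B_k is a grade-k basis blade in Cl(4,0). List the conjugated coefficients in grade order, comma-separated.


Clifford conjugate sign for grade k: (-1)^(k(k+1)/2)
Grade 0: (-1)^(0*1/2) = (-1)^0 = 1, coeff -4 -> -4
Grade 1: (-1)^(1*2/2) = (-1)^1 = -1, coeff -3 -> 3
Grade 4: (-1)^(4*5/2) = (-1)^10 = 1, coeff -1 -> -1
Conjugated coefficients: -4, 3, -1


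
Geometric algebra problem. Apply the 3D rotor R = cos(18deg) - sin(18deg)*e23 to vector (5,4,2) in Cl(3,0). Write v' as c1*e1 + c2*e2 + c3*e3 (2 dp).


Rotor R = cos(18deg) - sin(18deg)*e23
Rotation angle theta = 2 * 18 = 36 degrees in the e23 plane (e2 -> e3).
The component perpendicular to the plane (e1) is invariant: v'_1 = v1 = 5.00
cos(36deg) = 0.8090, sin(36deg) = 0.5878
v'_2 = v2*cos(theta) - v3*sin(theta) = 4*0.8090 - 2*0.5878 = 2.06
v'_3 = v2*sin(theta) + v3*cos(theta) = 4*0.5878 + 2*0.8090 = 3.97
v' = 5.00*e1 + 2.06*e2 + 3.97*e3


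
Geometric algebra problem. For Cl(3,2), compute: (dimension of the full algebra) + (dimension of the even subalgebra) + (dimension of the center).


n = 3 + 2 = 5
Total dim = 2^5 = 32
Even subalgebra dim = 2^4 = 16
n is odd, so center dim = 2
Sum = 32 + 16 + 2 = 50


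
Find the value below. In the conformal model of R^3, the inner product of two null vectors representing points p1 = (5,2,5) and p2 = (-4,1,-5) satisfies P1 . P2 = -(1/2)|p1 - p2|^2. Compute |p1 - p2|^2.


p1 - p2 = (9, 1, 10)
|p1 - p2|^2 = 9^2 + 1^2 + 10^2
= 81 + 1 + 100
= 182


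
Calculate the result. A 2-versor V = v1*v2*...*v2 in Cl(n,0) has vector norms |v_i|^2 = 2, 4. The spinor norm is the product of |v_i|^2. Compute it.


Spinor norm N(V) = |v1|^2 * |v2|^2 * ... * |v2|^2
= 2 * 4
Running product: 2, 8
N(V) = 8


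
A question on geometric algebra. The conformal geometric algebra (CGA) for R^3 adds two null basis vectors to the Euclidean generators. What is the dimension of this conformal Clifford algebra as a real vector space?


The conformal model of R^3 uses Cl(4,1): the 3 Euclidean generators plus two extra orthogonal generators e+ (e+^2 = +1) and e- (e-^2 = -1), from which the null vectors e0, einf are built.
Number of generators m = 3 + 2 = 5.
dim Cl(p,q) = 2^m = 2^5 = 32


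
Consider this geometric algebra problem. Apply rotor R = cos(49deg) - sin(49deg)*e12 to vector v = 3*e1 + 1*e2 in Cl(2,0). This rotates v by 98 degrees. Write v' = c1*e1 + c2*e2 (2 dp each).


Rotor R = cos(49deg) - sin(49deg)*e12
Rotation angle theta = 2 * 49 = 98 degrees
v' = R*v*~R rotates v by theta.
cos(98deg) = -0.1392, sin(98deg) = 0.9903
v'_1 = 3*cos(98deg) - 1*sin(98deg)
= 3*(-0.1392) - 1*0.9903
= -1.41
v'_2 = 3*sin(98deg) + 1*cos(98deg)
= 3*0.9903 + 1*(-0.1392)
= 2.83
v' = -1.41*e1 + 2.83*e2


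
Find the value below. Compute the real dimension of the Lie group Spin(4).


Spin(n) double-covers SO(n); both have Lie algebra so(n) of dimension n(n-1)/2.
n = 4
n(n-1) = 4 * 3 = 12
dim Spin(4) = 12/2 = 6


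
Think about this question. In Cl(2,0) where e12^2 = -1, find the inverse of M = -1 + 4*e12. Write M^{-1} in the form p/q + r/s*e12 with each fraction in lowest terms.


M = -1 + 4*e12, where e12^2 = -1.
Since M commutes with its reverse ~M = a - b*e12, M * ~M = a^2 - b^2*e12^2 = a^2 + b^2.
So M^{-1} = ~M / (a^2 + b^2) = (a - b*e12)/(a^2 + b^2).
a^2 + b^2 = 1 + 16 = 17
Scalar part = -1/17 = -1/17
Bivector coeff = -4/17 = -4/17
M^{-1} = -1/17 - 4/17*e12


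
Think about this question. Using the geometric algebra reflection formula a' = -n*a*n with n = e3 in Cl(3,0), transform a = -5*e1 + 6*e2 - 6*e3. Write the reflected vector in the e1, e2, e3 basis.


Reflection formula: a' = -n*a*n, with n = e3 (unit vector, n^2 = 1).
For reflection through hyperplane perp to e3:
The component along e3 flips sign, others stay.
a = (-5, 6, -6)
a' = (-5, 6, 6)
a' = -5*e1 + 6*e2 + 6*e3


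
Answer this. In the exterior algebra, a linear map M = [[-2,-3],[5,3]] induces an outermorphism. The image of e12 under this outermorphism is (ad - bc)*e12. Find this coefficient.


The outermorphism of a linear map f sends e1^e2 to f(e1)^f(e2).
f(e1) = -2*e1 + 5*e2
f(e2) = -3*e1 + 3*e2
f(e1) ^ f(e2) = (-2*e1 + 5*e2) ^ (-3*e1 + 3*e2)
= (-2)*3*e12 + 5*(-3)*e21
= (-6 - (-15))*e12
= 9*e12
Coefficient = 9


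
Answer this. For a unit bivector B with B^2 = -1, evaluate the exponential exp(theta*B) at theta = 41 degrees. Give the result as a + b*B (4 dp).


For a unit bivector B with B^2 = -1, the exponential series gives
e^(theta*B) = cos(theta) + sin(theta)*B (the GA analogue of Euler's formula).
theta = 41 degrees = 0.715585 rad
cos(41 deg) = 0.7547
sin(41 deg) = 0.6561
exp(theta*B) = 0.7547 + 0.6561*B


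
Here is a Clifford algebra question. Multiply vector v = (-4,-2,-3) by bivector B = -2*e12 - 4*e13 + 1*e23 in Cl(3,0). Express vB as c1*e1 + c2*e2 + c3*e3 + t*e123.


vB has grade-1 (vector) and grade-3 (trivector) parts: vB = (v _| B) + (v ^ B).
Vector part <vB>_1:
  e1: -v2*b12 - v3*b13 = -(-2)*(-2) - (-3)*(-4) = -16
  e2: v1*b12 - v3*b23 = (-4)*(-2) - (-3)*(1) = 11
  e3: v1*b13 + v2*b23 = (-4)*(-4) + (-2)*(1) = 14
Trivector part <vB>_3:
  e123: v1*b23 - v2*b13 + v3*b12 = (-4)*(1) - (-2)*(-4) + (-3)*(-2) = -6
vB = -16*e1 + 11*e2 + 14*e3 - 6*e123


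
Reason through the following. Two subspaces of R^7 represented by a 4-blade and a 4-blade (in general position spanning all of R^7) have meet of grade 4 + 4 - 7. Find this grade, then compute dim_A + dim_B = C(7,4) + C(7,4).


Meet grade = grade(A) + grade(B) - n
= 4 + 4 - 7 = 1
C(7,4) = 35
C(7,4) = 35
dim_A + dim_B = 35 + 35 = 70


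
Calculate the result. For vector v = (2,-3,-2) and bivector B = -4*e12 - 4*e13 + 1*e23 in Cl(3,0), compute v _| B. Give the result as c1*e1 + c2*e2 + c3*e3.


Left contraction v _| B = <vB>_1 (grade-1 part of the geometric product vB).
Using e1_|e12 = e2, e2_|e12 = -e1, e1_|e13 = e3, e3_|e13 = -e1, e2_|e23 = e3, e3_|e23 = -e2:
e1 coeff: -v2*b12 - v3*b13 = -(-3)*(-4) - (-2)*(-4) = -20
e2 coeff: v1*b12 - v3*b23 = (2)*(-4) - (-2)*(1) = -6
e3 coeff: v1*b13 + v2*b23 = (2)*(-4) + (-3)*(1) = -11
v _| B = -20*e1 - 6*e2 - 11*e3


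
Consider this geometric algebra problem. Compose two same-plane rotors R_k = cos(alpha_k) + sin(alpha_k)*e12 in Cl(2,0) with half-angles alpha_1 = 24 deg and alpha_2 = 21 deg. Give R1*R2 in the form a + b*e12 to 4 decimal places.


Same-plane rotors commute and their half-angles add:
R1*R2 = cos(a1 + a2) + sin(a1 + a2)*e12.
a1 + a2 = 24 + 21 = 45 deg
cos(45 deg) = 0.7071
sin(45 deg) = 0.7071
R1*R2 = 0.7071 + 0.7071*e12
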